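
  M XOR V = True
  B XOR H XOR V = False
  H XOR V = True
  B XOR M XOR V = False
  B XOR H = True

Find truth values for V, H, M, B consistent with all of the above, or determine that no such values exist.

V=T, H=F, M=F, B=T

M XOR V = F XOR T = True ✓
B XOR H XOR V = T XOR F XOR T = False ✓
H XOR V = F XOR T = True ✓
B XOR M XOR V = T XOR F XOR T = False ✓
B XOR H = T XOR F = True ✓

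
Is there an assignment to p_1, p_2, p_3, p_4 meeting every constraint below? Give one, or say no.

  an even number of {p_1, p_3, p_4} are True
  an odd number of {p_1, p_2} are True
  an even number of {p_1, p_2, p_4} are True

p_1 = True; p_2 = False; p_3 = False; p_4 = True

{p_1, p_3, p_4}: 2 true → even ✓
{p_1, p_2}: 1 true → odd ✓
{p_1, p_2, p_4}: 2 true → even ✓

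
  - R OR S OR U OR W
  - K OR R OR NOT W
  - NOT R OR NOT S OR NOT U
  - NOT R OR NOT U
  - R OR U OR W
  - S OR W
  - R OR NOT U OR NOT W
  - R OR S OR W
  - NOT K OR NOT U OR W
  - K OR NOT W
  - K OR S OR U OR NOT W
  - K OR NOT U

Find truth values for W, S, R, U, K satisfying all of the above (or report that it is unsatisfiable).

Set W = False.
  then (S OR W) forces S = True.
Try R = False:
  (R OR U OR W) forces U = True.
  (NOT K OR NOT U OR W) forces K = False.
  clause (K OR NOT U) is falsified — backtrack.
So R = True.
  then (NOT R OR NOT S OR NOT U) forces U = False.
Set K = False.
All clauses satisfied.

W = False; S = True; R = True; U = False; K = False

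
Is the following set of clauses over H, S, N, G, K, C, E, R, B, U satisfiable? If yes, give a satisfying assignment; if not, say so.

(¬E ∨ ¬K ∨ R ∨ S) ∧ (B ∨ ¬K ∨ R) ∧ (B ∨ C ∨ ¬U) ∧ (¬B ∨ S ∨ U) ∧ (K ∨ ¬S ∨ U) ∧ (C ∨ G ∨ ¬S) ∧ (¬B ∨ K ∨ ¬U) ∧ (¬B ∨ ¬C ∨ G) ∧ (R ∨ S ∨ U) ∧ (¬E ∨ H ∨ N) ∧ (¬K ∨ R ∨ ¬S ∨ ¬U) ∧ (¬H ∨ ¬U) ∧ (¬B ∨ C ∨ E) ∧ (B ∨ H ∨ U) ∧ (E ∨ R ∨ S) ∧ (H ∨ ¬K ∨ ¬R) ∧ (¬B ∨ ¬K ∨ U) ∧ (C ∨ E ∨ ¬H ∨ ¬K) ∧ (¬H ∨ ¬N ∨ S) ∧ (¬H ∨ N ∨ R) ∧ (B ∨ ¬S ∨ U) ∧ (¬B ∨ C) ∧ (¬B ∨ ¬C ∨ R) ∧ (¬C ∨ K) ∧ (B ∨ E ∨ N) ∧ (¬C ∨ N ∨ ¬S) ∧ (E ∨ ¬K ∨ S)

Set H = True.
  then (¬H ∨ ¬U) forces U = False.
Try S = True:
  (K ∨ ¬S ∨ U) forces K = True.
  (¬B ∨ ¬K ∨ U) forces B = False.
  clause (B ∨ ¬S ∨ U) is falsified — backtrack.
So S = False.
  then (¬B ∨ S ∨ U) forces B = False.
  then (R ∨ S ∨ U) forces R = True.
  then (¬H ∨ ¬N ∨ S) forces N = False.
  then (B ∨ E ∨ N) forces E = True.
Set G = True.
Set K = True.
Set C = False.
All clauses satisfied.

H=T, S=F, N=F, G=T, K=T, C=F, E=T, R=T, B=F, U=F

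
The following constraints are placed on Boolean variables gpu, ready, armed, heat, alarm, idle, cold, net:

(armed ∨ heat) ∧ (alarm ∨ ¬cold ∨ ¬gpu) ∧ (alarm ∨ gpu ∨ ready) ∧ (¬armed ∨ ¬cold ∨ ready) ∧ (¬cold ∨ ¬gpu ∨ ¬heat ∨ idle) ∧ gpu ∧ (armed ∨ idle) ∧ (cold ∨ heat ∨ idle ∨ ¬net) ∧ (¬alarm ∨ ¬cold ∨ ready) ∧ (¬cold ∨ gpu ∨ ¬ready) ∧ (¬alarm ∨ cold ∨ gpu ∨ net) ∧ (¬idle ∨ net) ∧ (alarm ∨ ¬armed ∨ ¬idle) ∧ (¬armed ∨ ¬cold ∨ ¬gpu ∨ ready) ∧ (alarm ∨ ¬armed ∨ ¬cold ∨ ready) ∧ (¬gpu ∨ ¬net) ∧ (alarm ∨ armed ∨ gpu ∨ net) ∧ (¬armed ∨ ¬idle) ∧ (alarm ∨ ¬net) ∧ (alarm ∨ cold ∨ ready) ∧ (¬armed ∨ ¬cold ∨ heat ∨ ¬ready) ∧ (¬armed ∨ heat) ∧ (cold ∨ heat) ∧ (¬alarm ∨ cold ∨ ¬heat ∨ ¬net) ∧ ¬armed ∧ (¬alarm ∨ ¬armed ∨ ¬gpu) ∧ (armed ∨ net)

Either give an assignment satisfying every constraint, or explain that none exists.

Case gpu = True:
  (¬gpu ∨ ¬net) forces net = False.
  (¬idle ∨ net) forces idle = False.
  (armed ∨ idle) forces armed = True.
  Clause (¬armed) is falsified — contradiction.
Case gpu = False:
  Clause (gpu) is falsified — contradiction.
Both cases fail, so the formula is unsatisfiable.

UNSATISFIABLE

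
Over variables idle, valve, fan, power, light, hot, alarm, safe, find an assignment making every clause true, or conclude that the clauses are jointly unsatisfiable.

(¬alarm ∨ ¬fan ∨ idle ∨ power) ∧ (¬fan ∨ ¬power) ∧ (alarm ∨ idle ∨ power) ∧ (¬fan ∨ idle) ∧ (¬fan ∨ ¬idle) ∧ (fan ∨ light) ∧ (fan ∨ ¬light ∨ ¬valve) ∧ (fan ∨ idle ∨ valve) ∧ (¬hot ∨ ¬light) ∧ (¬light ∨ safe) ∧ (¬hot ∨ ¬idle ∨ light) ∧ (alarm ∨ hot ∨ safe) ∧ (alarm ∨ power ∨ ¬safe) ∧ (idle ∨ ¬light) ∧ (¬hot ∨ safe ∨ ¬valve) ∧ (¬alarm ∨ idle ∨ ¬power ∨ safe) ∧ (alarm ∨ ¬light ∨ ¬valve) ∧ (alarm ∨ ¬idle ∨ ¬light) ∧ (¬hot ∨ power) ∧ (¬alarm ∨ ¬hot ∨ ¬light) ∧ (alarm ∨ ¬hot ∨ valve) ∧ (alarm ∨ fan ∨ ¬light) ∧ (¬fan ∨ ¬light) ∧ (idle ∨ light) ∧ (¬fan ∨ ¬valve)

Try idle = False:
  (¬fan ∨ idle) forces fan = False.
  (fan ∨ light) forces light = True.
  clause (idle ∨ ¬light) is falsified — backtrack.
So idle = True.
  then (¬fan ∨ ¬idle) forces fan = False.
  then (fan ∨ light) forces light = True.
  then (fan ∨ ¬light ∨ ¬valve) forces valve = False.
  then (¬hot ∨ ¬light) forces hot = False.
  then (¬light ∨ safe) forces safe = True.
  then (alarm ∨ ¬idle ∨ ¬light) forces alarm = True.
Set power = True.
All clauses satisfied.

idle = True; valve = False; fan = False; power = True; light = True; hot = False; alarm = True; safe = True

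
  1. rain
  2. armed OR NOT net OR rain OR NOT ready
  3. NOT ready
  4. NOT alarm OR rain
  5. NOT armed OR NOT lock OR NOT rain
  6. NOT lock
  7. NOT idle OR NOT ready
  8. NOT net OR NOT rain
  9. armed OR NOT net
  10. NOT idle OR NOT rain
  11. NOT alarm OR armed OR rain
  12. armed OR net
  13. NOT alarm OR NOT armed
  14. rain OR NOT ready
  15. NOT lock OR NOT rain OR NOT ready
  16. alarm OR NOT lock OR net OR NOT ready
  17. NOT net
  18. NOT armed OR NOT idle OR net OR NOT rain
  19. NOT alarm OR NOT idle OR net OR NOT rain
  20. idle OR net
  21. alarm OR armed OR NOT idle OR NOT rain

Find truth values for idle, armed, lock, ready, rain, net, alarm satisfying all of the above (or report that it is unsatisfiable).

Case lock = True:
  Clause (NOT lock) is falsified — contradiction.
Case lock = False:
  (rain) forces rain = True.
  (NOT ready) forces ready = False.
  (NOT net OR NOT rain) forces net = False.
  (NOT idle OR NOT rain) forces idle = False.
  Clause (idle OR net) is falsified — contradiction.
Both cases fail, so the formula is unsatisfiable.

UNSATISFIABLE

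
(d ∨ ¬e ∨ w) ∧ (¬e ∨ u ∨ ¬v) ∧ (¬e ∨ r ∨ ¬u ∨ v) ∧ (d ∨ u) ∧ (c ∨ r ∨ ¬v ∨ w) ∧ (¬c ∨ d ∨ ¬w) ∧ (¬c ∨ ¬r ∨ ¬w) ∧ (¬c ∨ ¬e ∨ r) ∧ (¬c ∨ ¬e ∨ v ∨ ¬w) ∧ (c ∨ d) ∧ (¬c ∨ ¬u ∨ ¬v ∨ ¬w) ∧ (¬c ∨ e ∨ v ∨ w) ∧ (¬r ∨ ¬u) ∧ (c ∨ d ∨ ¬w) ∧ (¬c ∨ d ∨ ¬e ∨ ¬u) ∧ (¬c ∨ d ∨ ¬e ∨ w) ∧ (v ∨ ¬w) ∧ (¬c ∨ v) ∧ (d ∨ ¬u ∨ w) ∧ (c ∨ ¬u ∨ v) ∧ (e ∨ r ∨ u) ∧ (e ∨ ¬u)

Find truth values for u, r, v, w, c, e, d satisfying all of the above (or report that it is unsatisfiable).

u = False, r = True, v = False, w = False, c = False, e = False, d = True

Set u = False.
  then (d ∨ u) forces d = True.
Set r = True.
Set v = False.
  then (v ∨ ¬w) forces w = False.
  then (¬c ∨ v) forces c = False.
Set e = False.
All clauses satisfied.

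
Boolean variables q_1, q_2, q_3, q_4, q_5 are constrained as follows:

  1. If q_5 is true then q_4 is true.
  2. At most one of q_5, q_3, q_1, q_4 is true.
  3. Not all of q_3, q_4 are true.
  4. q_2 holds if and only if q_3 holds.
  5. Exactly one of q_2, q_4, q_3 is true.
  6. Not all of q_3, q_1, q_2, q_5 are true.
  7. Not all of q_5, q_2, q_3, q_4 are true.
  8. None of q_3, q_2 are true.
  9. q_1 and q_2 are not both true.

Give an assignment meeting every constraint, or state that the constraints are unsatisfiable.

q_1: False, q_2: False, q_3: False, q_4: True, q_5: False

  (1) q_5=F ⇒ q_4: vacuous ✓
  (2) {q_5, q_3, q_1, q_4}: 1 true — at most one ✓
  (3) {q_3, q_4}: 1/2 true — not all ✓
  (4) q_2=F, q_3=F — same ✓
  (5) {q_2, q_4, q_3}: 1 true — exactly one ✓
  (6) {q_3, q_1, q_2, q_5}: 0/4 true — not all ✓
  (7) {q_5, q_2, q_3, q_4}: 1/4 true — not all ✓
  (8) {q_3, q_2}: 0 true — none ✓
  (9) q_1=F, q_2=F — not both ✓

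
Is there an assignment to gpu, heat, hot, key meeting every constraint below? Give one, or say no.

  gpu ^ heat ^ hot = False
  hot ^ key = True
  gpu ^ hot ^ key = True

gpu=F, heat=T, hot=T, key=F

gpu ^ heat ^ hot = F ^ T ^ T = False ✓
hot ^ key = T ^ F = True ✓
gpu ^ hot ^ key = F ^ T ^ F = True ✓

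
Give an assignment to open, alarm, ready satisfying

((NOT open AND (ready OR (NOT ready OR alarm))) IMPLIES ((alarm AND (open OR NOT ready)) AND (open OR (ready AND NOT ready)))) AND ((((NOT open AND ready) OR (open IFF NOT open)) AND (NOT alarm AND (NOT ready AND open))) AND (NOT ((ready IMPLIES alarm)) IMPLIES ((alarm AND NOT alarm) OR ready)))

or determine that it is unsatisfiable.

Case open = True: the conjunct (NOT open AND ready) OR (open IFF NOT open) becomes (False AND ready) OR (True IFF False) = False.
Case open = False: the conjunct open is False.
Both cases fail — unsatisfiable.

No satisfying assignment exists.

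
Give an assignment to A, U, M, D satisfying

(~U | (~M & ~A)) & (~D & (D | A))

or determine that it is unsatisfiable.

A: True, U: False, M: False, D: False

  ~U | (~M & ~A) = True
    ~U = True
    ~M & ~A = False
      ~M = True
      ~A = False
  ~D & (D | A) = True
    ~D = True
    D | A = True
Both conjuncts True, so the formula holds.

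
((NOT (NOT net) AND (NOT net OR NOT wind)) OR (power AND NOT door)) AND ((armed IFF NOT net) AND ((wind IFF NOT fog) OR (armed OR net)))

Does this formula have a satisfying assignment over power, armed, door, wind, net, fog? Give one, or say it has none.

power = True, armed = False, door = False, wind = True, net = True, fog = True

  (NOT (NOT net) AND (NOT net OR NOT wind)) OR (power AND NOT door) = True
    NOT (NOT net) AND (NOT net OR NOT wind) = False
      NOT (NOT net) = True
        NOT net = False
      NOT net OR NOT wind = False
        NOT net = False
        NOT wind = False
    power AND NOT door = True
      NOT door = True
  (armed IFF NOT net) AND ((wind IFF NOT fog) OR (armed OR net)) = True
    armed IFF NOT net = True
      NOT net = False
    (wind IFF NOT fog) OR (armed OR net) = True
      wind IFF NOT fog = False
        NOT fog = False
      armed OR net = True
Both conjuncts True, so the formula holds.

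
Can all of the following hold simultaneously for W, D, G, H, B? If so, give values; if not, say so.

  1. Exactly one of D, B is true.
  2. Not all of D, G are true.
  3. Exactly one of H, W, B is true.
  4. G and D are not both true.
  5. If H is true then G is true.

W=T; D=T; G=F; H=F; B=F

  (1) {D, B}: 1 true — exactly one ✓
  (2) {D, G}: 1/2 true — not all ✓
  (3) {H, W, B}: 1 true — exactly one ✓
  (4) G=F, D=T — not both ✓
  (5) H=F ⇒ G: vacuous ✓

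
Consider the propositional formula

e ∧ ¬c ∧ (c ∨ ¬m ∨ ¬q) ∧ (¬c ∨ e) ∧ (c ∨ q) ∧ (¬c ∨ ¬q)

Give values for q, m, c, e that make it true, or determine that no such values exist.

q=T; m=F; c=F; e=T

Unit clause (e) forces e = True.
Unit clause (¬c) forces c = False.
In (c ∨ q) only q is left, so q = True.
In (c ∨ ¬m ∨ ¬q) only ¬m is left, so m = False.
Check each clause:
  (e): e holds.
  (¬c): ¬c holds.
  (c ∨ ¬m ∨ ¬q): ¬m holds.
  (¬c ∨ e): ¬c holds.
  (c ∨ q): q holds.
  (¬c ∨ ¬q): ¬c holds.
All clauses satisfied.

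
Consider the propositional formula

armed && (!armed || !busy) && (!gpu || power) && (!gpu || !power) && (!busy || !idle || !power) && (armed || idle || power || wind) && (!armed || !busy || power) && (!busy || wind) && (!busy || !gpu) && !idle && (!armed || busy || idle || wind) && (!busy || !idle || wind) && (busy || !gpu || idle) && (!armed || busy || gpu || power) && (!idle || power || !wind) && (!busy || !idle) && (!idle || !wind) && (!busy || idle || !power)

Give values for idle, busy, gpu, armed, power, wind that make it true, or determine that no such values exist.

Unit clause (armed) forces armed = True.
In (!armed || !busy) only !busy is left, so busy = False.
Unit clause (!idle) forces idle = False.
In (!armed || busy || idle || wind) only wind is left, so wind = True.
In (busy || !gpu || idle) only !gpu is left, so gpu = False.
In (!armed || busy || gpu || power) only power is left, so power = True.
All clauses satisfied.

idle = False, busy = False, gpu = False, armed = True, power = True, wind = True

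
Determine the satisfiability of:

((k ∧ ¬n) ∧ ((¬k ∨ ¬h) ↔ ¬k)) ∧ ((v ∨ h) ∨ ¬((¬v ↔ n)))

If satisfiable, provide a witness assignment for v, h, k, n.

v: True, h: True, k: True, n: False

  (k ∧ ¬n) ∧ ((¬k ∨ ¬h) ↔ ¬k) = True
    k ∧ ¬n = True
      ¬n = True
    (¬k ∨ ¬h) ↔ ¬k = True
      ¬k ∨ ¬h = False
        ¬k = False
        ¬h = False
      ¬k = False
  (v ∨ h) ∨ ¬((¬v ↔ n)) = True
    v ∨ h = True
    ¬((¬v ↔ n)) = False
      ¬v ↔ n = True
        ¬v = False
Both conjuncts True, so the formula holds.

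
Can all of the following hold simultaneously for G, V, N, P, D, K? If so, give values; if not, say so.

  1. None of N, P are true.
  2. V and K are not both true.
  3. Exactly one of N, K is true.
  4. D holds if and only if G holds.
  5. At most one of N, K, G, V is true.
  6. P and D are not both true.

G = False; V = False; N = False; P = False; D = False; K = True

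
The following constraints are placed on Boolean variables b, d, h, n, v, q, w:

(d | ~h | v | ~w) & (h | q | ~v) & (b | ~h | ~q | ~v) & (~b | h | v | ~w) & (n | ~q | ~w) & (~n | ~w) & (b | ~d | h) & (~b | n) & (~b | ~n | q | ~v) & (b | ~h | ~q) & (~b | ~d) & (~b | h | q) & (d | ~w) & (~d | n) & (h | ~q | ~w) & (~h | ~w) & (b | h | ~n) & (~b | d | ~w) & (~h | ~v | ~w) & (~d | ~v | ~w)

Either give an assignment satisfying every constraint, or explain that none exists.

b: False; d: False; h: True; n: True; v: True; q: False; w: False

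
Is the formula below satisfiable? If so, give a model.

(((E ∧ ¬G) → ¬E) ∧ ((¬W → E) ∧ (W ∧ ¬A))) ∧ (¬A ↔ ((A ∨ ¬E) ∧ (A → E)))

E: False, W: True, A: False, G: False

  ((E ∧ ¬G) → ¬E) ∧ ((¬W → E) ∧ (W ∧ ¬A)) = True
    (E ∧ ¬G) → ¬E = True
      E ∧ ¬G = False
        ¬G = True
      ¬E = True
    (¬W → E) ∧ (W ∧ ¬A) = True
      ¬W → E = True
        ¬W = False
      W ∧ ¬A = True
        ¬A = True
  ¬A ↔ ((A ∨ ¬E) ∧ (A → E)) = True
    ¬A = True
    (A ∨ ¬E) ∧ (A → E) = True
      A ∨ ¬E = True
        ¬E = True
      A → E = True
Both conjuncts True, so the formula holds.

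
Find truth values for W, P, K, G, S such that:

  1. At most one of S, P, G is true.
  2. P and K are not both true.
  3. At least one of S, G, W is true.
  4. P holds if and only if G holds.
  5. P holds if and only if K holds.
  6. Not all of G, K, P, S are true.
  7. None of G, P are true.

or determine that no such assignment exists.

W: False, P: False, K: False, G: False, S: True

  (1) {S, P, G}: 1 true — at most one ✓
  (2) P=F, K=F — not both ✓
  (3) {S, G, W}: 1 true — at least one ✓
  (4) P=F, G=F — same ✓
  (5) P=F, K=F — same ✓
  (6) {G, K, P, S}: 1/4 true — not all ✓
  (7) {G, P}: 0 true — none ✓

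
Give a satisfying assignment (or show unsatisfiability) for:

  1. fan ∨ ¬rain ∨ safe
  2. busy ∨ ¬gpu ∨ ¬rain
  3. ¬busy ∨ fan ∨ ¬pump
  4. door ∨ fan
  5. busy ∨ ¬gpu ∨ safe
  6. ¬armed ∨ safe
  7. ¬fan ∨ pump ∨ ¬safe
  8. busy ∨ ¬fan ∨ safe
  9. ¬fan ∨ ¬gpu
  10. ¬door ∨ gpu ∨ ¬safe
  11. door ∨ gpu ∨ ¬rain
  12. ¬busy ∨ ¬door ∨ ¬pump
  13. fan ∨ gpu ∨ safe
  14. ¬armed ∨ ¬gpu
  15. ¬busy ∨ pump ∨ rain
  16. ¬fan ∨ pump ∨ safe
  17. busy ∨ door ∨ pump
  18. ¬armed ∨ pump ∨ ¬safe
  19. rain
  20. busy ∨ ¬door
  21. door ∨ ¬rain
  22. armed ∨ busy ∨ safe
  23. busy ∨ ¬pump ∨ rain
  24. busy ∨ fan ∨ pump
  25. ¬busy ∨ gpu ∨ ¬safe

gpu=T, safe=T, fan=F, armed=F, door=T, busy=T, pump=F, rain=T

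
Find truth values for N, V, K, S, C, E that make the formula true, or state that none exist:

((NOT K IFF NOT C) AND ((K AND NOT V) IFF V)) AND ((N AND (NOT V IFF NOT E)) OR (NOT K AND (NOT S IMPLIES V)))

N = False, V = False, K = False, S = True, C = False, E = True

  (NOT K IFF NOT C) AND ((K AND NOT V) IFF V) = True
    NOT K IFF NOT C = True
      NOT K = True
      NOT C = True
    (K AND NOT V) IFF V = True
      K AND NOT V = False
        NOT V = True
  (N AND (NOT V IFF NOT E)) OR (NOT K AND (NOT S IMPLIES V)) = True
    N AND (NOT V IFF NOT E) = False
      NOT V IFF NOT E = False
        NOT V = True
        NOT E = False
    NOT K AND (NOT S IMPLIES V) = True
      NOT K = True
      NOT S IMPLIES V = True
        NOT S = False
Both conjuncts True, so the formula holds.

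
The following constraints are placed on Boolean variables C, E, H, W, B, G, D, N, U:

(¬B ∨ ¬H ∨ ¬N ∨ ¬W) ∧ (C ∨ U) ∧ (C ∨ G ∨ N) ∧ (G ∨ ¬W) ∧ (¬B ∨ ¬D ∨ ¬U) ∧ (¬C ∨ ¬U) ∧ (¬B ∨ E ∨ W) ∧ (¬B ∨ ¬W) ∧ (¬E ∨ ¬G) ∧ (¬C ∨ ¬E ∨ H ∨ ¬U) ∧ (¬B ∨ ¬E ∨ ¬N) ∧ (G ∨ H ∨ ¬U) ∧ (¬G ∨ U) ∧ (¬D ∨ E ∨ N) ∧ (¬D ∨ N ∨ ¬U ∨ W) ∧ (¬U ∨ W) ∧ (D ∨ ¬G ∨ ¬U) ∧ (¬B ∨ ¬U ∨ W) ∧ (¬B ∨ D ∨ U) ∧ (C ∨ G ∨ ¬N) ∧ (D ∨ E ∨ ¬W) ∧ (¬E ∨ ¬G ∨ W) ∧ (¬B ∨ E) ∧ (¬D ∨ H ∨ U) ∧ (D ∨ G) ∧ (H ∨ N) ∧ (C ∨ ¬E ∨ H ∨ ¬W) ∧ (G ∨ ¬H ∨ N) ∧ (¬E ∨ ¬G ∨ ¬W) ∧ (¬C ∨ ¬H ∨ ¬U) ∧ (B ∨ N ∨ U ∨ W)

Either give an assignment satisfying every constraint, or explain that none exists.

Set C = True.
  then (¬C ∨ ¬U) forces U = False.
  then (¬G ∨ U) forces G = False.
  then (D ∨ G) forces D = True.
  then (G ∨ ¬W) forces W = False.
  then (¬D ∨ H ∨ U) forces H = True.
  then (G ∨ ¬H ∨ N) forces N = True.
Set E = False.
  then (¬B ∨ E ∨ W) forces B = False.
All clauses satisfied.

C: True; E: False; H: True; W: False; B: False; G: False; D: True; N: True; U: False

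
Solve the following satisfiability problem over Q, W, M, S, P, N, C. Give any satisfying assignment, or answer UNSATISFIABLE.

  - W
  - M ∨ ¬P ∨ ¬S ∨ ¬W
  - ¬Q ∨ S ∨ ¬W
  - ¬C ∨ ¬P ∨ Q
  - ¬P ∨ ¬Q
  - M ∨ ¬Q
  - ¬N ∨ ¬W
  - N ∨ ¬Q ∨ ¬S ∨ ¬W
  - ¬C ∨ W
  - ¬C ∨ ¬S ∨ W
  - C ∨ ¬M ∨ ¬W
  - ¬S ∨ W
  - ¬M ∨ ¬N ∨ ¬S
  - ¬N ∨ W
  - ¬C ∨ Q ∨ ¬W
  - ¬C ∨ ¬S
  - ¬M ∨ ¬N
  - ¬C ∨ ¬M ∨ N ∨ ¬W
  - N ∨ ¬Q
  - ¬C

Unit clause (W) forces W = True.
In (¬N ∨ ¬W) only ¬N is left, so N = False.
In (N ∨ ¬Q) only ¬Q is left, so Q = False.
Unit clause (¬C) forces C = False.
In (C ∨ ¬M ∨ ¬W) only ¬M is left, so M = False.
Set S = True.
  then (M ∨ ¬P ∨ ¬S ∨ ¬W) forces P = False.
All clauses satisfied.

Q = False; W = True; M = False; S = True; P = False; N = False; C = False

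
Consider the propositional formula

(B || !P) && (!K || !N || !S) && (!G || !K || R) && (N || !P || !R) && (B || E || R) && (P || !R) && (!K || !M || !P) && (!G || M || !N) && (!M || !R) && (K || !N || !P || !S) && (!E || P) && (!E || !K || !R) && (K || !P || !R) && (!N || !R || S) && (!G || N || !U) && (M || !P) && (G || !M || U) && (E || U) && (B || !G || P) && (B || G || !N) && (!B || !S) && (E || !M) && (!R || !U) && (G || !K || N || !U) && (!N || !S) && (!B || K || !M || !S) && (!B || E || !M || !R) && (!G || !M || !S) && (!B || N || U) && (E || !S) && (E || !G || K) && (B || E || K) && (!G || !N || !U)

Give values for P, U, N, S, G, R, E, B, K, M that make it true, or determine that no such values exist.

P: True; U: False; N: True; S: False; G: True; R: False; E: True; B: True; K: False; M: True

Set P = True.
  then (B || !P) forces B = True.
  then (M || !P) forces M = True.
  then (!B || !S) forces S = False.
  then (E || !M) forces E = True.
  then (!K || !M || !P) forces K = False.
  then (!M || !R) forces R = False.
Set U = False.
  then (G || !M || U) forces G = True.
  then (!B || N || U) forces N = True.
All clauses satisfied.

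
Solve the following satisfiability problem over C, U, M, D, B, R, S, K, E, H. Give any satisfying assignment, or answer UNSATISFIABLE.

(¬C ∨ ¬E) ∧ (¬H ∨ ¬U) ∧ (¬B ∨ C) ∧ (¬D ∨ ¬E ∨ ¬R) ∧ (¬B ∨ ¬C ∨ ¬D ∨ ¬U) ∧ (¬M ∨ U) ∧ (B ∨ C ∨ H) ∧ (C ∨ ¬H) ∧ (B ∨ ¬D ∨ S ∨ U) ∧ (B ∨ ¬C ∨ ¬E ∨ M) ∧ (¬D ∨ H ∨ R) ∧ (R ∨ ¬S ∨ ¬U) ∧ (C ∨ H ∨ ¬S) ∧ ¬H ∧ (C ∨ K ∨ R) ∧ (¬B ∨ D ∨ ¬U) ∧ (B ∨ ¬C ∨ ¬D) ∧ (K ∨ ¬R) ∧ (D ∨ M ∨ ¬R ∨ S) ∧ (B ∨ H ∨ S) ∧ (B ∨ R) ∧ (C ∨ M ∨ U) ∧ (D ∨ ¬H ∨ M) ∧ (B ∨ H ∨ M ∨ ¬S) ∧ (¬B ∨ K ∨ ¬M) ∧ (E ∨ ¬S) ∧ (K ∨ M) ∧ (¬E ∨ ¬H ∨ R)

Unit clause (¬H) forces H = False.
Try C = False:
  (¬B ∨ C) forces B = False.
  clause (B ∨ C ∨ H) is falsified — backtrack.
So C = True.
  then (¬C ∨ ¬E) forces E = False.
  then (E ∨ ¬S) forces S = False.
  then (B ∨ H ∨ S) forces B = True.
Try U = True:
  (¬B ∨ ¬C ∨ ¬D ∨ ¬U) forces D = False.
  clause (¬B ∨ D ∨ ¬U) is falsified — backtrack.
So U = False.
  then (¬M ∨ U) forces M = False.
  then (K ∨ M) forces K = True.
Set D = False.
  then (D ∨ M ∨ ¬R ∨ S) forces R = False.
All clauses satisfied.

C = True, U = False, M = False, D = False, B = True, R = False, S = False, K = True, E = False, H = False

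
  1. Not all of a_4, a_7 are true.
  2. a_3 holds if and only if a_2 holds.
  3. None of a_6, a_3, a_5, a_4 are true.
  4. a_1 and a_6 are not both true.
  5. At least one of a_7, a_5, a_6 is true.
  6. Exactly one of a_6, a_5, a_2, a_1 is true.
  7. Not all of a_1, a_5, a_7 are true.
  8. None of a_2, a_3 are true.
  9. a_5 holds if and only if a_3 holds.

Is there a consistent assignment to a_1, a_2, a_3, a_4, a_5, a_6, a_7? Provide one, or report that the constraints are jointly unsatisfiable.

a_1=T, a_2=F, a_3=F, a_4=F, a_5=F, a_6=F, a_7=T

  (1) {a_4, a_7}: 1/2 true — not all ✓
  (2) a_3=F, a_2=F — same ✓
  (3) {a_6, a_3, a_5, a_4}: 0 true — none ✓
  (4) a_1=T, a_6=F — not both ✓
  (5) {a_7, a_5, a_6}: 1 true — at least one ✓
  (6) {a_6, a_5, a_2, a_1}: 1 true — exactly one ✓
  (7) {a_1, a_5, a_7}: 2/3 true — not all ✓
  (8) {a_2, a_3}: 0 true — none ✓
  (9) a_5=F, a_3=F — same ✓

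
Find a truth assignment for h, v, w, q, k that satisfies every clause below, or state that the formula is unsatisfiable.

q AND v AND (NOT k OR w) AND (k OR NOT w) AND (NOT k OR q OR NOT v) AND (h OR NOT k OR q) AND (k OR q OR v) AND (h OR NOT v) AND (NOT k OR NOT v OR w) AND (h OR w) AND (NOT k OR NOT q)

Unit clause (q) forces q = True.
Unit clause (v) forces v = True.
In (h OR NOT v) only h is left, so h = True.
In (NOT k OR NOT q) only NOT k is left, so k = False.
In (k OR NOT w) only NOT w is left, so w = False.
All clauses satisfied.

h=T; v=T; w=F; q=T; k=F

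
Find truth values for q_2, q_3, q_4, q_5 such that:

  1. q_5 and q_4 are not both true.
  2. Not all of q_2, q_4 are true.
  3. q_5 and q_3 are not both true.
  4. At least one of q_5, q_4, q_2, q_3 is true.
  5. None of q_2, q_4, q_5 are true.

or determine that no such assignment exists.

q_2: False, q_3: True, q_4: False, q_5: False

  (1) q_5=F, q_4=F — not both ✓
  (2) {q_2, q_4}: 0/2 true — not all ✓
  (3) q_5=F, q_3=T — not both ✓
  (4) {q_5, q_4, q_2, q_3}: 1 true — at least one ✓
  (5) {q_2, q_4, q_5}: 0 true — none ✓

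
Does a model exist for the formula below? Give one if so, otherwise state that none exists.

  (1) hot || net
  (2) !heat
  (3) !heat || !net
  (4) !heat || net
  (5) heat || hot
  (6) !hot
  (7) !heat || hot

Case heat = True:
  Clause (!heat) is falsified — contradiction.
Case heat = False:
  (heat || hot) forces hot = True.
  Clause (!hot) is falsified — contradiction.
Both cases fail, so the formula is unsatisfiable.

Unsatisfiable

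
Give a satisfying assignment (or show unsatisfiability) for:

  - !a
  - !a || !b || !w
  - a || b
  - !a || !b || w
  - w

b = True, a = False, w = True

Unit clause (!a) forces a = False.
In (a || b) only b is left, so b = True.
Unit clause (w) forces w = True.
Check each clause:
  (!a): !a holds.
  (!a || !b || !w): !a holds.
  (a || b): b holds.
  (!a || !b || w): !a holds.
  (w): w holds.
All clauses satisfied.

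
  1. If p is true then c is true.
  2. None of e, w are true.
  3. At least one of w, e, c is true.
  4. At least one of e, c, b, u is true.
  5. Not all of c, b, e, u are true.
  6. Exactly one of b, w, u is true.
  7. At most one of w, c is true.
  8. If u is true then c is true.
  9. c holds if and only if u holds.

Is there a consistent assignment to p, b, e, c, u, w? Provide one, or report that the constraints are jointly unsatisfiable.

p = False, b = False, e = False, c = True, u = True, w = False

  (1) p=F ⇒ c: vacuous ✓
  (2) {e, w}: 0 true — none ✓
  (3) {w, e, c}: 1 true — at least one ✓
  (4) {e, c, b, u}: 2 true — at least one ✓
  (5) {c, b, e, u}: 2/4 true — not all ✓
  (6) {b, w, u}: 1 true — exactly one ✓
  (7) {w, c}: 1 true — at most one ✓
  (8) u=T ⇒ c: T ✓
  (9) c=T, u=T — same ✓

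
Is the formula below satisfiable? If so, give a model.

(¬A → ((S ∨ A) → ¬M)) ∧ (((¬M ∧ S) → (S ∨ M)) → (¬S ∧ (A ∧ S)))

No satisfying assignment exists.

The conjunct ((¬M ∧ S) → (S ∨ M)) → (¬S ∧ (A ∧ S)) is unsatisfiable on its own:
  S=F, M=F, A=F: evaluates to False.
  S=F, M=F, A=T: evaluates to False.
  S=F, M=T, A=F: evaluates to False.
  S=F, M=T, A=T: evaluates to False.
  S=T, M=F, A=F: evaluates to False.
  S=T, M=F, A=T: evaluates to False.
  S=T, M=T, A=F: evaluates to False.
  S=T, M=T, A=T: evaluates to False.
So the whole conjunction is unsatisfiable.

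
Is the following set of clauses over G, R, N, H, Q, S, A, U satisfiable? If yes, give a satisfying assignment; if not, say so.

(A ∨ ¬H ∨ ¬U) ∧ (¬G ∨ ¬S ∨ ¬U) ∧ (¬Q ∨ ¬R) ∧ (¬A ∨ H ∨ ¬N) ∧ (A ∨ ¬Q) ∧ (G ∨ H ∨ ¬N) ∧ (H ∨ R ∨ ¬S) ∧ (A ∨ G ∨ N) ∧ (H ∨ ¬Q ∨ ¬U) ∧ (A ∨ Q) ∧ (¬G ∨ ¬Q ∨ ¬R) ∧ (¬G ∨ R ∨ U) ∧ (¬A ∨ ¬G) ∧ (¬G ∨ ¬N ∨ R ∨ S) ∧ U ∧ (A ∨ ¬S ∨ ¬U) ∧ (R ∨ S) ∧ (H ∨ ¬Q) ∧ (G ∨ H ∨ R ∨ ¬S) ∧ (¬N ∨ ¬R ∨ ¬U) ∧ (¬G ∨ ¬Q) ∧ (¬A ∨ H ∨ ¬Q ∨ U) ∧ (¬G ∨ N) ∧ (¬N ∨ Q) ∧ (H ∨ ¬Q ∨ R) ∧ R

Unit clause (U) forces U = True.
Unit clause (R) forces R = True.
In (¬Q ∨ ¬R) only ¬Q is left, so Q = False.
In (A ∨ Q) only A is left, so A = True.
In (¬A ∨ ¬G) only ¬G is left, so G = False.
In (¬N ∨ ¬R ∨ ¬U) only ¬N is left, so N = False.
Set H = False.
Set S = False.
All clauses satisfied.

G=F, R=T, N=F, H=F, Q=F, S=F, A=T, U=T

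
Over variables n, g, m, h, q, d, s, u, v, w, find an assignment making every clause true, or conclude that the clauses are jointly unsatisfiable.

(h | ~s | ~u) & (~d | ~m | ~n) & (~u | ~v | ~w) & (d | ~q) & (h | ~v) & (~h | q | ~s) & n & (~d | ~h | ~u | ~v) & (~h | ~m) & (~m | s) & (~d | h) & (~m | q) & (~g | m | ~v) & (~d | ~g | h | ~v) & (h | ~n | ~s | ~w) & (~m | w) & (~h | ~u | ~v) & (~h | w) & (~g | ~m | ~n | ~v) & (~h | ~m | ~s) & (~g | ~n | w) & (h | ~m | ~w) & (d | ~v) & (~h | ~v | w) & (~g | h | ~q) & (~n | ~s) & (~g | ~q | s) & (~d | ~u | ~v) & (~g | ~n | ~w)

Unit clause (n) forces n = True.
In (~n | ~s) only ~s is left, so s = False.
In (~m | s) only ~m is left, so m = False.
Set g = False.
Set h = True.
  then (~h | w) forces w = True.
Set q = False.
Set d = True.
Set u = False.
Set v = False.
All clauses satisfied.

n = True; g = False; m = False; h = True; q = False; d = True; s = False; u = False; v = False; w = True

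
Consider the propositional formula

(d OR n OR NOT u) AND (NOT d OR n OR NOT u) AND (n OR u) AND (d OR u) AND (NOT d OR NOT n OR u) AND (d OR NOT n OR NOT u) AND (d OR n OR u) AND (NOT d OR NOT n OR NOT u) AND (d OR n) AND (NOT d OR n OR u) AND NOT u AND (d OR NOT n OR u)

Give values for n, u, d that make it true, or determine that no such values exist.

No satisfying assignment exists.

Case u = True:
  Clause (NOT u) is falsified — contradiction.
Case u = False:
  (n OR u) forces n = True.
  (d OR u) forces d = True.
  Clause (NOT d OR NOT n OR u) is falsified — contradiction.
Both cases fail, so the formula is unsatisfiable.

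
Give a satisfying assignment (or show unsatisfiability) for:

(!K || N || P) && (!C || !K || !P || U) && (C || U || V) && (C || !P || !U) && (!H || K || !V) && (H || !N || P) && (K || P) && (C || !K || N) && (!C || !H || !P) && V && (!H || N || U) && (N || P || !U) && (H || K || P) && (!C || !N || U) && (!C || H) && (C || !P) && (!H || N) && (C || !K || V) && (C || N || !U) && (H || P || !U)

P: False; U: True; H: True; V: True; N: True; K: True; C: True

Unit clause (V) forces V = True.
Set P = False.
  then (K || P) forces K = True.
  then (!K || N || P) forces N = True.
  then (H || !N || P) forces H = True.
Set U = True.
Set C = True.
All clauses satisfied.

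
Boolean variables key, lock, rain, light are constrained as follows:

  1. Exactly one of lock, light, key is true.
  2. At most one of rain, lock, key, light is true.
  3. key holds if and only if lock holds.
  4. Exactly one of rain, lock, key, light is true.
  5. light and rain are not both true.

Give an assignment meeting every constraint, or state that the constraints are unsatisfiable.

key=F, lock=F, rain=F, light=T

  (1) {lock, light, key}: 1 true — exactly one ✓
  (2) {rain, lock, key, light}: 1 true — at most one ✓
  (3) key=F, lock=F — same ✓
  (4) {rain, lock, key, light}: 1 true — exactly one ✓
  (5) light=T, rain=F — not both ✓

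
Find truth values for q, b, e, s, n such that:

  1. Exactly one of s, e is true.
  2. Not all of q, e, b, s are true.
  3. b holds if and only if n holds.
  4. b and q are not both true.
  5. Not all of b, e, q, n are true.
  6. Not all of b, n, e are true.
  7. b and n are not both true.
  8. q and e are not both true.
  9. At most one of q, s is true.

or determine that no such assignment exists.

q = False, b = False, e = False, s = True, n = False

  (1) {s, e}: 1 true — exactly one ✓
  (2) {q, e, b, s}: 1/4 true — not all ✓
  (3) b=F, n=F — same ✓
  (4) b=F, q=F — not both ✓
  (5) {b, e, q, n}: 0/4 true — not all ✓
  (6) {b, n, e}: 0/3 true — not all ✓
  (7) b=F, n=F — not both ✓
  (8) q=F, e=F — not both ✓
  (9) {q, s}: 1 true — at most one ✓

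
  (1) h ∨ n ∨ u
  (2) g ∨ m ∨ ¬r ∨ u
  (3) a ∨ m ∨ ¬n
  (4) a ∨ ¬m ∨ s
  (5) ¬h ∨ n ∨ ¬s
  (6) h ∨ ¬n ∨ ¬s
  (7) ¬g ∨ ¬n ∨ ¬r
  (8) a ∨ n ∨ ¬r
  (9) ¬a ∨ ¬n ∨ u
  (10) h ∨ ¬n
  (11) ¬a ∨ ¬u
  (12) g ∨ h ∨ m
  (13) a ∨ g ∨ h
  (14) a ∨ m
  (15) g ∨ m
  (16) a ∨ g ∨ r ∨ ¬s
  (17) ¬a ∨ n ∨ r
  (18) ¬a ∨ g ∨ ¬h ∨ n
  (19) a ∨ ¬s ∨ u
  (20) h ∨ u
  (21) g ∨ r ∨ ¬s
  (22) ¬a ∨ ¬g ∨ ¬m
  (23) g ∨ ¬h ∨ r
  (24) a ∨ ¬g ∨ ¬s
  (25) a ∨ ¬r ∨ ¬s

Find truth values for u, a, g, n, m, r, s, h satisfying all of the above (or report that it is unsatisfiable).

u: False, a: True, g: True, n: False, m: False, r: True, s: False, h: True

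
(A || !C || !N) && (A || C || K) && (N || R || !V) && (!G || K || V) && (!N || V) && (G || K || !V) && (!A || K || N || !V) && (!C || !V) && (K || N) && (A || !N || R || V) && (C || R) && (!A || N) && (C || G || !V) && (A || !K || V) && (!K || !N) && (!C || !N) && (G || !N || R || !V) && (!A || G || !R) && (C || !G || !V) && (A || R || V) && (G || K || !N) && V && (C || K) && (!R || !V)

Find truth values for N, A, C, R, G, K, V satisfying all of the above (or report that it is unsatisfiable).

Case V = True:
  (!C || !V) forces C = False.
  (C || R) forces R = True.
  Clause (!R || !V) is falsified — contradiction.
Case V = False:
  Clause (V) is falsified — contradiction.
Both cases fail, so the formula is unsatisfiable.

The formula is unsatisfiable.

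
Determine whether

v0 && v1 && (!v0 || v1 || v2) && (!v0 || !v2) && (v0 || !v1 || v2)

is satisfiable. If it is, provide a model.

v0: True; v1: True; v2: False

Unit clause (v0) forces v0 = True.
Unit clause (v1) forces v1 = True.
In (!v0 || !v2) only !v2 is left, so v2 = False.
All clauses satisfied.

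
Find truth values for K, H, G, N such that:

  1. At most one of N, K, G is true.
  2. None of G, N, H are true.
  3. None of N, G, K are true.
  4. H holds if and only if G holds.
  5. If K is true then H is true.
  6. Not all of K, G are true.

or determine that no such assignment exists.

K: False, H: False, G: False, N: False

  (1) {N, K, G}: 0 true — at most one ✓
  (2) {G, N, H}: 0 true — none ✓
  (3) {N, G, K}: 0 true — none ✓
  (4) H=F, G=F — same ✓
  (5) K=F ⇒ H: vacuous ✓
  (6) {K, G}: 0/2 true — not all ✓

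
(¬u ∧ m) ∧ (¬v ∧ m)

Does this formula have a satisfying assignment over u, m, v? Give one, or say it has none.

u = False, m = True, v = False

  ¬u ∧ m = True
    ¬u = True
  ¬v ∧ m = True
    ¬v = True
Both conjuncts True, so the formula holds.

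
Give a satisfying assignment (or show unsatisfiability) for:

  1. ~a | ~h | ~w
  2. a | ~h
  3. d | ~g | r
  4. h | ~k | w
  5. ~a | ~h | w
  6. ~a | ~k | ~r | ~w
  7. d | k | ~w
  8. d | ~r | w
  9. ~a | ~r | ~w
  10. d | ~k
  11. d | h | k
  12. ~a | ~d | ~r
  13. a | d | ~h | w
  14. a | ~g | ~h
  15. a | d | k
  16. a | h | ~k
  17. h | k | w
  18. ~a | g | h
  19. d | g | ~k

Set r = False.
Set a = True.
Set g = True.
  then (d | ~g | r) forces d = True.
Try w = False:
  (~a | ~h | w) forces h = False.
  (h | ~k | w) forces k = False.
  clause (h | k | w) is falsified — backtrack.
So w = True.
  then (~a | ~h | ~w) forces h = False.
Set k = True.
All clauses satisfied.

r = False, a = True, g = True, w = True, d = True, h = False, k = True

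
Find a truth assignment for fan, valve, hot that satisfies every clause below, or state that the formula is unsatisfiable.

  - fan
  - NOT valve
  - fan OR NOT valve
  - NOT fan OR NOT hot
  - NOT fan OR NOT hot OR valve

fan = True, valve = False, hot = False

Unit clause (fan) forces fan = True.
Unit clause (NOT valve) forces valve = False.
In (NOT fan OR NOT hot) only NOT hot is left, so hot = False.
Check each clause:
  (fan): fan holds.
  (NOT valve): NOT valve holds.
  (fan OR NOT valve): fan holds.
  (NOT fan OR NOT hot): NOT hot holds.
  (NOT fan OR NOT hot OR valve): NOT hot holds.
All clauses satisfied.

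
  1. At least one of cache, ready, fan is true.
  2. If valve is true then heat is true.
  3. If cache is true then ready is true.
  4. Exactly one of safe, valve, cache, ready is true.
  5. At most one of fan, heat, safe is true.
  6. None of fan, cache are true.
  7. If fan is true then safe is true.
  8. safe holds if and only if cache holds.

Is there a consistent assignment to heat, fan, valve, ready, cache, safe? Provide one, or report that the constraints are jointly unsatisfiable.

heat = True, fan = False, valve = False, ready = True, cache = False, safe = False

  (1) {cache, ready, fan}: 1 true — at least one ✓
  (2) valve=F ⇒ heat: vacuous ✓
  (3) cache=F ⇒ ready: vacuous ✓
  (4) {safe, valve, cache, ready}: 1 true — exactly one ✓
  (5) {fan, heat, safe}: 1 true — at most one ✓
  (6) {fan, cache}: 0 true — none ✓
  (7) fan=F ⇒ safe: vacuous ✓
  (8) safe=F, cache=F — same ✓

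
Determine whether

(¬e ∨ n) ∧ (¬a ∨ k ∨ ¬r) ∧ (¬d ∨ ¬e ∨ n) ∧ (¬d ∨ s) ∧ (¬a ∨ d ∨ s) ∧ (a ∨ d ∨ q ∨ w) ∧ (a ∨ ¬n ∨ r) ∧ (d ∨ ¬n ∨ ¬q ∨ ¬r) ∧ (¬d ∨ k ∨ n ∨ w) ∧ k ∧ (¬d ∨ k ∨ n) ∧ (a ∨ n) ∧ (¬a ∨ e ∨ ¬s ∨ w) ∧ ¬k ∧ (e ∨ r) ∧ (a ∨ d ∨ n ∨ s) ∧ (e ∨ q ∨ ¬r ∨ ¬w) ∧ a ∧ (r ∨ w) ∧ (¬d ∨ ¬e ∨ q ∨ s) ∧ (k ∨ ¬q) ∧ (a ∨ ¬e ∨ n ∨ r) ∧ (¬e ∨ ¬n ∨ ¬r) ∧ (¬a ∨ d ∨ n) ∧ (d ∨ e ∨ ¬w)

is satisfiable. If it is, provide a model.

The formula is unsatisfiable.

Case k = True:
  Clause (¬k) is falsified — contradiction.
Case k = False:
  Clause (k) is falsified — contradiction.
Both cases fail, so the formula is unsatisfiable.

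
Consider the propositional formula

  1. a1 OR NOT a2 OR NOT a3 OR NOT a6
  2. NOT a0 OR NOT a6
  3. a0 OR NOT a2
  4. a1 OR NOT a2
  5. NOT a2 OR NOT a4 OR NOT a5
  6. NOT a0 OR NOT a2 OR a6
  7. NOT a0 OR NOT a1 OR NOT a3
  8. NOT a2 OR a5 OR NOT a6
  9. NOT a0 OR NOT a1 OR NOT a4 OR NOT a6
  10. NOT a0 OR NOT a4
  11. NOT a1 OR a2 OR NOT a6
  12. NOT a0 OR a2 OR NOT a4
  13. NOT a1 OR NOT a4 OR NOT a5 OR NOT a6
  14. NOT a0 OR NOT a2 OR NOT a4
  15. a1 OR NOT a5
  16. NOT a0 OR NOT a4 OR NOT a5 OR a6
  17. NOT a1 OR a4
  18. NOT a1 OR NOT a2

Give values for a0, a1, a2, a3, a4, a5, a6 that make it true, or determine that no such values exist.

a0 = False; a1 = False; a2 = False; a3 = True; a4 = True; a5 = False; a6 = True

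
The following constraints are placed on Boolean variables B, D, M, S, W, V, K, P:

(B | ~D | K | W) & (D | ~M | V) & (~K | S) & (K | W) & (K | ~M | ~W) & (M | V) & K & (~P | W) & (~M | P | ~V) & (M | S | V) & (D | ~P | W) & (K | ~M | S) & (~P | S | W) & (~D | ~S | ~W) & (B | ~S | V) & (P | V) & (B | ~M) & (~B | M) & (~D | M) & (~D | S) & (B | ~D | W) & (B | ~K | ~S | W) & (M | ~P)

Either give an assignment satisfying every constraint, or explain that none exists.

B = True; D = False; M = True; S = True; W = True; V = True; K = True; P = True

Unit clause (K) forces K = True.
In (~K | S) only S is left, so S = True.
Set B = True.
  then (~B | M) forces M = True.
Try D = True:
  (~D | ~S | ~W) forces W = False.
  (~P | W) forces P = False.
  (~M | P | ~V) forces V = False.
  clause (P | V) is falsified — backtrack.
So D = False.
  then (D | ~M | V) forces V = True.
  then (~M | P | ~V) forces P = True.
  then (D | ~P | W) forces W = True.
All clauses satisfied.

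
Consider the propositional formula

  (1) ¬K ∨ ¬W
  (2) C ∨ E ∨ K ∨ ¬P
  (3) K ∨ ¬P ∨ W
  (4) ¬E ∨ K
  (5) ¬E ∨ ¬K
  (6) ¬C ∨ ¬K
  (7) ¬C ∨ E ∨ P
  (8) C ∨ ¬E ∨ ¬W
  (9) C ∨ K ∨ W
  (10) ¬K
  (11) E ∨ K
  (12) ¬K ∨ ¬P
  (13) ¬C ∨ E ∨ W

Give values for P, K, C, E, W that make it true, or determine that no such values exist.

Unsatisfiable

Case K = True:
  Clause (¬K) is falsified — contradiction.
Case K = False:
  (¬E ∨ K) forces E = False.
  Clause (E ∨ K) is falsified — contradiction.
Both cases fail, so the formula is unsatisfiable.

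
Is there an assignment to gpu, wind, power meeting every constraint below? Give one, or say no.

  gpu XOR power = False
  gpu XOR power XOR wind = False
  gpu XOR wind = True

gpu: True, wind: False, power: True

gpu XOR power = T XOR T = False ✓
gpu XOR power XOR wind = T XOR T XOR F = False ✓
gpu XOR wind = T XOR F = True ✓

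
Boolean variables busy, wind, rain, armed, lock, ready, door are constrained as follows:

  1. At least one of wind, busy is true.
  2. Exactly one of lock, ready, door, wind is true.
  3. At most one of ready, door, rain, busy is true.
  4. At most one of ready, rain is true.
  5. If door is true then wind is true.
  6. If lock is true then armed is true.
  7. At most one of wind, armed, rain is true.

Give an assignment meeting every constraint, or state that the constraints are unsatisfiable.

busy: False; wind: True; rain: False; armed: False; lock: False; ready: False; door: False

  (1) {wind, busy}: 1 true — at least one ✓
  (2) {lock, ready, door, wind}: 1 true — exactly one ✓
  (3) {ready, door, rain, busy}: 0 true — at most one ✓
  (4) {ready, rain}: 0 true — at most one ✓
  (5) door=F ⇒ wind: vacuous ✓
  (6) lock=F ⇒ armed: vacuous ✓
  (7) {wind, armed, rain}: 1 true — at most one ✓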